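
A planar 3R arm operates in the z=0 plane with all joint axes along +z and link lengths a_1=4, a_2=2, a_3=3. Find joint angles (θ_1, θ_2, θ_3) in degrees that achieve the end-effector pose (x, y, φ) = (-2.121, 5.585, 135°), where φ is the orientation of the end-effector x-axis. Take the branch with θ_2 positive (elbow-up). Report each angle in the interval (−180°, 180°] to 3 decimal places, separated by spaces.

59.995 120.012 -45.007

wrist centre = target − a_3·(cos φ, sin φ) = (0.0003, 3.4637)
cos θ_2 = (11.9971−4²−2²)/(2·4·2) = -0.5002; θ_2 = 120.0121° (elbow-up)
β = atan2(3.4637,0.0003) = 89.9947°; ψ = atan2(1.7318,2.9996) = 30.0000°
θ_1 = β − ψ = 59.9947°
θ_3 = φ − θ_1 − θ_2 = -45.0068° (wrapped to (-180°,180°])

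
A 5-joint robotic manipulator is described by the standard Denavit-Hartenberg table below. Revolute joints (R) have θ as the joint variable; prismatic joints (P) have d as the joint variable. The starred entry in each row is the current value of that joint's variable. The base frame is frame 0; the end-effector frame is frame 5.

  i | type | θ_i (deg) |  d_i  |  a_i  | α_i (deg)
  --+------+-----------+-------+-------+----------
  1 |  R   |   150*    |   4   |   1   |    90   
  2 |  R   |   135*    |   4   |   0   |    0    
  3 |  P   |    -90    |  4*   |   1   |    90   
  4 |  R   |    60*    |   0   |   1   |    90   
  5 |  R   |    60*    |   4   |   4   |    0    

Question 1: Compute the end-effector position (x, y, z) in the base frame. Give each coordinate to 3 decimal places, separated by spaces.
-2.341 11.280 5.768

after link 1: o_1 = (-0.8660, 0.5000, 4.0000)
after link 2: o_2 = (1.1340, 3.9641, 4.0000)
after link 3: o_3 = (2.5216, 7.7818, 4.7071)
after link 4: o_4 = (2.6484, 8.7085, 5.0607)
after link 5: o_5 = (-2.3406, 11.2795, 5.7678)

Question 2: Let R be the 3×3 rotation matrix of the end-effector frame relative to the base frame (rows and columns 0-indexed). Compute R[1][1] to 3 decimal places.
End-effector y-axis (col 1 of R) = (-0.4160,-0.6258,-0.6597)
R[1][1] = -0.6258

-0.626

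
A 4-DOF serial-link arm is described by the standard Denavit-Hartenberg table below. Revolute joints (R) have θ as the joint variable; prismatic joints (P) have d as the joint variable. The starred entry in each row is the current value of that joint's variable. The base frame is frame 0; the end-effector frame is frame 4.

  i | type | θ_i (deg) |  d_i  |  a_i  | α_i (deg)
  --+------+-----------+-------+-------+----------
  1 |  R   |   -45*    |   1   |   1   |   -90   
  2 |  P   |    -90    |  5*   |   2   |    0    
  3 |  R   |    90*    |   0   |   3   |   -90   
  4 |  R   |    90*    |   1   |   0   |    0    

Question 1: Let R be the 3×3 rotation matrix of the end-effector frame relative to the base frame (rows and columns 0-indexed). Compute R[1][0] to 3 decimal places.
-0.707

End-effector x-axis (col 0 of R) = (-0.7071,-0.7071,-0.0000)
R[1][0] = -0.7071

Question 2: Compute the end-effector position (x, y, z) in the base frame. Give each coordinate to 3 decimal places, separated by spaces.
6.364 0.707 2.000

after link 1: o_1 = (0.7071, -0.7071, 1.0000)
after link 2: o_2 = (4.2426, 2.8284, 3.0000)
after link 3: o_3 = (6.3640, 0.7071, 3.0000)
after link 4: o_4 = (6.3640, 0.7071, 2.0000)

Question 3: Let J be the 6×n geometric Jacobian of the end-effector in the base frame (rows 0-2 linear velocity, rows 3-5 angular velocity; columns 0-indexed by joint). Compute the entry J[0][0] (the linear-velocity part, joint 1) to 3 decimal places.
-0.707

axis z_0 = ẑ; lever o_n−o_0 = (6.3640,0.7071,2.0000)
cross product → J_v[:, 0] = (-0.7071,6.3640,0.0000)
J_ω[:, 0] = z_0
entry J[0][0] = -0.7071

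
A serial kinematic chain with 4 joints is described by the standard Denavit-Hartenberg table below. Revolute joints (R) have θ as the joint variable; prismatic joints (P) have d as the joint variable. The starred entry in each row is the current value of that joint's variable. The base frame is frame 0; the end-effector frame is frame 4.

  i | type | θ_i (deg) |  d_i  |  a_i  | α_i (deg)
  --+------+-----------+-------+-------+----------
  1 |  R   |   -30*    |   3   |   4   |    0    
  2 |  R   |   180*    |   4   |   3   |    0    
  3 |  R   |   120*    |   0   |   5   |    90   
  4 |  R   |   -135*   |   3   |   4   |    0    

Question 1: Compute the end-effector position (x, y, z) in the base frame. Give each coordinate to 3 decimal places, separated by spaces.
-2.134 -2.672 4.172

after link 1: o_1 = (3.4641, -2.0000, 3.0000)
after link 2: o_2 = (0.8660, -0.5000, 7.0000)
after link 3: o_3 = (0.8660, -5.5000, 7.0000)
after link 4: o_4 = (-2.1340, -2.6716, 4.1716)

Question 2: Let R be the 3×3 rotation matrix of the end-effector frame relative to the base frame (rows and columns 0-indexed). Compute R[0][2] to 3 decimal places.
End-effector z-axis (col 2 of R) = (-1.0000,0.0000,0.0000)
R[0][2] = -1.0000

-1.000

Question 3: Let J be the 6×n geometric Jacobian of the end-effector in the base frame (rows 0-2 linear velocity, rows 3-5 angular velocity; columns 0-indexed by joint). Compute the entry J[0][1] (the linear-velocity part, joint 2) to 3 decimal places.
0.672

axis z_1 = (0.0000,0.0000,1.0000); lever o_n−o_1 = (-5.5981,-0.6716,1.1716)
cross product → J_v[:, 1] = (0.6716,-5.5981,0.0000)
J_ω[:, 1] = z_1
entry J[0][1] = 0.6716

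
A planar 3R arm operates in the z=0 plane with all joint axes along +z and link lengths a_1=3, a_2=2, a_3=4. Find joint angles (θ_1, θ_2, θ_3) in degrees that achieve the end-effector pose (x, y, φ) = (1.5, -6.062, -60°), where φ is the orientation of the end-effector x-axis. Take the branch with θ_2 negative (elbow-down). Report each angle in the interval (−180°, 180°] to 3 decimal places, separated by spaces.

wrist centre = target − a_3·(cos φ, sin φ) = (-0.5000, -2.5979)
cos θ_2 = (6.9991−3²−2²)/(2·3·2) = -0.5001; θ_2 = -120.0051° (elbow-down)
β = atan2(-2.5979,-0.5000) = -100.8941°; ψ = atan2(-1.7320,1.9998) = -40.8941°
θ_1 = β − ψ = -60.0000°
θ_3 = φ − θ_1 − θ_2 = 120.0051° (wrapped to (-180°,180°])

-60.000 -120.005 120.005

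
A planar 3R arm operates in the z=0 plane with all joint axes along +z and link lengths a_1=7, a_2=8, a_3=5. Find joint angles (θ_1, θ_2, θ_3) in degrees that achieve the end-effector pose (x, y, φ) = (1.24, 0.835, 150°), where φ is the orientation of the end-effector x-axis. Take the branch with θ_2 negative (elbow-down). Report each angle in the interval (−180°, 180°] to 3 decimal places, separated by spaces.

60.004 -135.004 -135.000

wrist centre = target − a_3·(cos φ, sin φ) = (5.5701, -1.6650)
cos θ_2 = (33.7985−7²−8²)/(2·7·8) = -0.7072; θ_2 = -135.0040° (elbow-down)
β = atan2(-1.6650,5.5701) = -16.6422°; ψ = atan2(-5.6565,1.3428) = -76.6461°
θ_1 = β − ψ = 60.0038°
θ_3 = φ − θ_1 − θ_2 = -134.9999° (wrapped to (-180°,180°])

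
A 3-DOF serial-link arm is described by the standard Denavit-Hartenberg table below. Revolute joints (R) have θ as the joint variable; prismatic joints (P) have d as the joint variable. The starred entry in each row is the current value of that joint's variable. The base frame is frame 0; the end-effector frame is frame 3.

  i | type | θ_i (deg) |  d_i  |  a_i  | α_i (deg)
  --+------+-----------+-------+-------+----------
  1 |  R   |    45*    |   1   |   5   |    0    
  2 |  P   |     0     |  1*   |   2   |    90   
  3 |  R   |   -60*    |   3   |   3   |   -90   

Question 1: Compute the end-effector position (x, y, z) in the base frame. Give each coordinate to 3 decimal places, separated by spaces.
after link 1: o_1 = (3.5355, 3.5355, 1.0000)
after link 2: o_2 = (4.9497, 4.9497, 2.0000)
after link 3: o_3 = (8.1317, 3.8891, -0.5981)

8.132 3.889 -0.598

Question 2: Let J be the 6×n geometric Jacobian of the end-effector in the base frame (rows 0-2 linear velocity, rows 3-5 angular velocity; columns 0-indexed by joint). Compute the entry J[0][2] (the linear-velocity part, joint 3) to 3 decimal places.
1.837

axis z_2 = (0.7071,-0.7071,0.0000); lever o_n−o_2 = (3.1820,-1.0607,-2.5981)
cross product → J_v[:, 2] = (1.8371,1.8371,1.5000)
J_ω[:, 2] = z_2
entry J[0][2] = 1.8371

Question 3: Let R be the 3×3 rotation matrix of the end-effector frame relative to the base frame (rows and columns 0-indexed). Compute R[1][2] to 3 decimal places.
End-effector z-axis (col 2 of R) = (0.6124,0.6124,0.5000)
R[1][2] = 0.6124

0.612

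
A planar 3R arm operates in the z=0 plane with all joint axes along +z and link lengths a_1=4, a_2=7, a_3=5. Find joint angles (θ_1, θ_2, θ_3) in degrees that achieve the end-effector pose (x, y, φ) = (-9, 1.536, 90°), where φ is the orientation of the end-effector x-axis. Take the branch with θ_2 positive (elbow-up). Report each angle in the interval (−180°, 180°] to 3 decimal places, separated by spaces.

162.102 60.001 -132.103

wrist centre = target − a_3·(cos φ, sin φ) = (-9.0000, -3.4640)
cos θ_2 = (92.9993−4²−7²)/(2·4·7) = 0.5000; θ_2 = 60.0008° (elbow-up)
β = atan2(-3.4640,-9.0000) = -158.9488°; ψ = atan2(6.0622,7.4999) = 38.9488°
θ_1 = β − ψ = -197.8977°
θ_3 = φ − θ_1 − θ_2 = -132.1032° (wrapped to (-180°,180°])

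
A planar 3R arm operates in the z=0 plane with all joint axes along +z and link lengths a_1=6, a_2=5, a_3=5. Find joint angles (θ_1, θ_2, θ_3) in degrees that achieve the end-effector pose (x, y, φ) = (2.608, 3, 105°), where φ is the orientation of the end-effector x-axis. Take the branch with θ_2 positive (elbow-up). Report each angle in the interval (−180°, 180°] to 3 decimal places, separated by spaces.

-80.242 135.000 50.243

wrist centre = target − a_3·(cos φ, sin φ) = (3.9021, -1.8296)
cos θ_2 = (18.5739−6²−5²)/(2·6·5) = -0.7071; θ_2 = 134.9996° (elbow-up)
β = atan2(-1.8296,3.9021) = -25.1211°; ψ = atan2(3.5356,2.4645) = 55.1213°
θ_1 = β − ψ = -80.2424°
θ_3 = φ − θ_1 − θ_2 = 50.2428° (wrapped to (-180°,180°])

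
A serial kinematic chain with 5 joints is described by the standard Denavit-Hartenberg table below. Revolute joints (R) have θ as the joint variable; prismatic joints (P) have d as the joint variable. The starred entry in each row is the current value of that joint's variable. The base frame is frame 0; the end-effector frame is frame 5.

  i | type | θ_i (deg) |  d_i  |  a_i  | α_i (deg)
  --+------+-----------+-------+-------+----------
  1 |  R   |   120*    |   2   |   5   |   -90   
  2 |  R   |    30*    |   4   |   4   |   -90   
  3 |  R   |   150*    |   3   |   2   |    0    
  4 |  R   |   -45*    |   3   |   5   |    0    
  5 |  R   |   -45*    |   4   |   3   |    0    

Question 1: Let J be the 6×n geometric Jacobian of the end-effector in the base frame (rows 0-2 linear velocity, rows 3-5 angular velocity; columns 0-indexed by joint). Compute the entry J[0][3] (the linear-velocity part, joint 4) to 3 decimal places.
axis z_3 = (0.2500,-0.4330,-0.8660); lever o_n−o_3 = (8.0934,0.8372,-6.1651)
cross product → J_v[:, 3] = (3.3946,-5.4678,3.7139)
J_ω[:, 3] = z_3
entry J[0][3] = 3.3946

3.395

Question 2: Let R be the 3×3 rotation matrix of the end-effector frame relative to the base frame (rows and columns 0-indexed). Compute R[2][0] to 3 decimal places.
End-effector x-axis (col 0 of R) = (0.5335,0.8080,-0.2500)
R[2][0] = -0.2500

-0.250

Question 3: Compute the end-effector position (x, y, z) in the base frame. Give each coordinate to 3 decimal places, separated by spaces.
after link 1: o_1 = (-2.5000, 4.3301, 2.0000)
after link 2: o_2 = (-7.6962, 5.3301, 0.0000)
after link 3: o_3 = (-5.3301, 3.2321, -1.7321)
after link 4: o_4 = (0.1628, 3.3773, -3.6831)
after link 5: o_5 = (2.7633, 4.0692, -7.8972)

2.763 4.069 -7.897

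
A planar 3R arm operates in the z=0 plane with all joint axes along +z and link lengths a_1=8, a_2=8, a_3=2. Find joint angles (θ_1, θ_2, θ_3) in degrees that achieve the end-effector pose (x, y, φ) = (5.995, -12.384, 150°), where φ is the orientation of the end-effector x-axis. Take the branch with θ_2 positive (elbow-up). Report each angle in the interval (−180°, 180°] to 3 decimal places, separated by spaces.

wrist centre = target − a_3·(cos φ, sin φ) = (7.7271, -13.3840)
cos θ_2 = (238.8388−8²−8²)/(2·8·8) = 0.8659; θ_2 = 30.0112° (elbow-up)
β = atan2(-13.3840,7.7271) = -60.0007°; ψ = atan2(4.0014,14.9274) = 15.0056°
θ_1 = β − ψ = -75.0062°
θ_3 = φ − θ_1 − θ_2 = -165.0049° (wrapped to (-180°,180°])

-75.006 30.011 -165.005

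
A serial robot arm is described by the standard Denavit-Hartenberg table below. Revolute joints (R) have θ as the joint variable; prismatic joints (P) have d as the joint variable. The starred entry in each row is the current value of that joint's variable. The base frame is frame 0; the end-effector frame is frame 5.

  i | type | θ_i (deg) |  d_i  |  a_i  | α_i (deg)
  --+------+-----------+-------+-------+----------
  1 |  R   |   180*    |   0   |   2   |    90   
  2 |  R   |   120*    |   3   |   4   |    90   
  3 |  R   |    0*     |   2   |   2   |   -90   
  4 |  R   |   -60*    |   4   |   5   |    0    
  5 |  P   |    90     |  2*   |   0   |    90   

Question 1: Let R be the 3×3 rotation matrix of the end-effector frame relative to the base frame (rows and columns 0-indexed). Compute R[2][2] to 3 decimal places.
0.866

End-effector z-axis (col 2 of R) = (-0.5000,0.0000,0.8660)
R[2][2] = 0.8660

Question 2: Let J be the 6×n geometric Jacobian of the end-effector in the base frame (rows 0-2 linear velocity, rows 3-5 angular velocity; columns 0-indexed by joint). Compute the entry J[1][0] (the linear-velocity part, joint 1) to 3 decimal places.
-3.232

axis z_0 = ẑ; lever o_n−o_0 = (-3.2321,9.0000,10.5263)
cross product → J_v[:, 0] = (-9.0000,-3.2321,0.0000)
J_ω[:, 0] = z_0
entry J[1][0] = -3.2321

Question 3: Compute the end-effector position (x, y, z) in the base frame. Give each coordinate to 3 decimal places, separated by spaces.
-3.232 9.000 10.526

after link 1: o_1 = (-2.0000, 0.0000, 0.0000)
after link 2: o_2 = (-0.0000, 3.0000, 3.4641)
after link 3: o_3 = (-0.7321, 3.0000, 6.1962)
after link 4: o_4 = (-3.2321, 7.0000, 10.5263)
after link 5: o_5 = (-3.2321, 9.0000, 10.5263)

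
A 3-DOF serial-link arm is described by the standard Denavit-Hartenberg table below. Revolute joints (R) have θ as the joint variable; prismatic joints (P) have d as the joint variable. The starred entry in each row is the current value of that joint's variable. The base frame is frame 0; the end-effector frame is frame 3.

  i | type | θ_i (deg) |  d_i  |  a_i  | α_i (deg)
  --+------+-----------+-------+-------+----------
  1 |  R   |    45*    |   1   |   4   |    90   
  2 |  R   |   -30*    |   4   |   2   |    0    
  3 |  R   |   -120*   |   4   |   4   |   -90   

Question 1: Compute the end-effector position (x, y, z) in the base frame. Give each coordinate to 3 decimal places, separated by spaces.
after link 1: o_1 = (2.8284, 2.8284, 1.0000)
after link 2: o_2 = (6.8816, 1.2247, 0.0000)
after link 3: o_3 = (7.2605, -4.0532, -2.0000)

7.261 -4.053 -2.000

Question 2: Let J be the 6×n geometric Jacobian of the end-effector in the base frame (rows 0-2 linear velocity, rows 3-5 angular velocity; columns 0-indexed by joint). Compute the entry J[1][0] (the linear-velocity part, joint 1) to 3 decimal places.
axis z_0 = ẑ; lever o_n−o_0 = (7.2605,-4.0532,-2.0000)
cross product → J_v[:, 0] = (4.0532,7.2605,-0.0000)
J_ω[:, 0] = z_0
entry J[1][0] = 7.2605

7.261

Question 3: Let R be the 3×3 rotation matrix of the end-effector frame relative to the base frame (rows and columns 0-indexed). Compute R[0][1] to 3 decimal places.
-0.707

End-effector y-axis (col 1 of R) = (-0.7071,0.7071,-0.0000)
R[0][1] = -0.7071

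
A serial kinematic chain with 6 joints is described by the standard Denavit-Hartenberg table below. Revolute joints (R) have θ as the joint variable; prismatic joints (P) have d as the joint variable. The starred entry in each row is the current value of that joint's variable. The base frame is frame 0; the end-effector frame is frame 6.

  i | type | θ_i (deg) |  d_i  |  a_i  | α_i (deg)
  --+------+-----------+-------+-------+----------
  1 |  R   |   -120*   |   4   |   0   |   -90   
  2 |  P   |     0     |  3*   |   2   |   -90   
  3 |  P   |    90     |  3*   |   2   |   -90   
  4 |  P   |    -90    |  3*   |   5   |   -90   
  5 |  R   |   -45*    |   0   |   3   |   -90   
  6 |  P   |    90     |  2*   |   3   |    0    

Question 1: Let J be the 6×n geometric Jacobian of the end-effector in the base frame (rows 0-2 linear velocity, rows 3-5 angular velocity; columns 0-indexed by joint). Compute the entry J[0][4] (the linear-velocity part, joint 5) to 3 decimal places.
-1.768

axis z_4 = (-0.8660,0.5000,-0.0000); lever o_n−o_4 = (2.9516,-0.8876,-3.5355)
cross product → J_v[:, 4] = (-1.7678,-3.0619,-0.7071)
J_ω[:, 4] = z_4
entry J[0][4] = -1.7678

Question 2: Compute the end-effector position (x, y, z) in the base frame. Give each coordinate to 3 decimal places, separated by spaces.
4.318 -0.522 -7.536

after link 1: o_1 = (0.0000, 0.0000, 4.0000)
after link 2: o_2 = (1.5981, -3.2321, 4.0000)
after link 3: o_3 = (-0.1340, -2.2321, 1.0000)
after link 4: o_4 = (1.3660, 0.3660, -4.0000)
after link 5: o_5 = (2.4267, 2.2031, -6.1213)
after link 6: o_6 = (4.3177, -0.5216, -7.5355)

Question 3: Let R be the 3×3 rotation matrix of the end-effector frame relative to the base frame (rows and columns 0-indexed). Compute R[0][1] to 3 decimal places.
-0.354

End-effector y-axis (col 1 of R) = (-0.3536,-0.6124,0.7071)
R[0][1] = -0.3536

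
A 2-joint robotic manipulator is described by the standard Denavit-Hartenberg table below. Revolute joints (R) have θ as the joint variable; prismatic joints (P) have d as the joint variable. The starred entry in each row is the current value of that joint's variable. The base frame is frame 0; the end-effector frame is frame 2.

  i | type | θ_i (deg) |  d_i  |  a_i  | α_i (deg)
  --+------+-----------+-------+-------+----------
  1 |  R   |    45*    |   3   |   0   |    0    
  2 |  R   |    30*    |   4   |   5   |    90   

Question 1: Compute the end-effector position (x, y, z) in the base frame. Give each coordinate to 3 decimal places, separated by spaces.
after link 1: o_1 = (0.0000, 0.0000, 3.0000)
after link 2: o_2 = (1.2941, 4.8296, 7.0000)

1.294 4.830 7.000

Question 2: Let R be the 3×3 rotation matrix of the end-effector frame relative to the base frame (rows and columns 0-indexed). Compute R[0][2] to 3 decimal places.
0.966

End-effector z-axis (col 2 of R) = (0.9659,-0.2588,0.0000)
R[0][2] = 0.9659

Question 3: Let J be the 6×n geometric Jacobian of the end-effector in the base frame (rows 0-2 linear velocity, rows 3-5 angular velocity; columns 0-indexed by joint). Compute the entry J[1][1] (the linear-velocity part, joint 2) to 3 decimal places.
axis z_1 = (0.0000,0.0000,1.0000); lever o_n−o_1 = (1.2941,4.8296,4.0000)
cross product → J_v[:, 1] = (-4.8296,1.2941,0.0000)
J_ω[:, 1] = z_1
entry J[1][1] = 1.2941

1.294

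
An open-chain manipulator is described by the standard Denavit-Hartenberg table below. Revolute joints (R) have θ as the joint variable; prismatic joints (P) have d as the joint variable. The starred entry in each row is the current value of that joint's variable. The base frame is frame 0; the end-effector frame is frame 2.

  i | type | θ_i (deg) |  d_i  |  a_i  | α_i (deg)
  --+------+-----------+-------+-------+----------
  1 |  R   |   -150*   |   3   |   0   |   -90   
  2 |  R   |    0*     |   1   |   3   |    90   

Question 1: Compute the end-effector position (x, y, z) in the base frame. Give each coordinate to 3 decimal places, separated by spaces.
after link 1: o_1 = (0.0000, 0.0000, 3.0000)
after link 2: o_2 = (-2.0981, -2.3660, 3.0000)

-2.098 -2.366 3.000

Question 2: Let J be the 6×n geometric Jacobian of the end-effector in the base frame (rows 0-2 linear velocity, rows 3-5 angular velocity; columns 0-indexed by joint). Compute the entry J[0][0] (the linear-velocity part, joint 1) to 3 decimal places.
2.366

axis z_0 = ẑ; lever o_n−o_0 = (-2.0981,-2.3660,3.0000)
cross product → J_v[:, 0] = (2.3660,-2.0981,0.0000)
J_ω[:, 0] = z_0
entry J[0][0] = 2.3660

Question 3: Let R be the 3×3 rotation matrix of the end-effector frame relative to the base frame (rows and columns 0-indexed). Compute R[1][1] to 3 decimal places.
-0.866

End-effector y-axis (col 1 of R) = (0.5000,-0.8660,0.0000)
R[1][1] = -0.8660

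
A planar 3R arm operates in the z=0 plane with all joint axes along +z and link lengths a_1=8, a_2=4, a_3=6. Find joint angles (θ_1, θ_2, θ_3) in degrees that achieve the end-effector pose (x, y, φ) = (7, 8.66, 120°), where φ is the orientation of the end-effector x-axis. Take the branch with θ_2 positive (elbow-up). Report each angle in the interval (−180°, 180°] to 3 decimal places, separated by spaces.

-0.002 60.002 60.000

wrist centre = target − a_3·(cos φ, sin φ) = (10.0000, 3.4638)
cos θ_2 = (111.9982−8²−4²)/(2·8·4) = 0.5000; θ_2 = 60.0018° (elbow-up)
β = atan2(3.4638,10.0000) = 19.1053°; ψ = atan2(3.4642,9.9999) = 19.1071°
θ_1 = β − ψ = -0.0018°
θ_3 = φ − θ_1 − θ_2 = 60.0000° (wrapped to (-180°,180°])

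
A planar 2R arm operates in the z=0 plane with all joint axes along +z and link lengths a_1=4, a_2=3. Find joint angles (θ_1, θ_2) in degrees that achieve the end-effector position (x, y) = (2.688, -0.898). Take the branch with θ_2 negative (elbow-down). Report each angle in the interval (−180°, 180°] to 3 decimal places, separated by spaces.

29.998 -134.992

cos θ_2 = (8.0317−4²−3²)/(2·4·3) = -0.7070; θ_2 = -134.9922° (elbow-down)
β = atan2(-0.8980,2.6880) = -18.4733°; ψ = atan2(-2.1216,1.8790) = -48.4708°
θ_1 = β − ψ = 29.9975°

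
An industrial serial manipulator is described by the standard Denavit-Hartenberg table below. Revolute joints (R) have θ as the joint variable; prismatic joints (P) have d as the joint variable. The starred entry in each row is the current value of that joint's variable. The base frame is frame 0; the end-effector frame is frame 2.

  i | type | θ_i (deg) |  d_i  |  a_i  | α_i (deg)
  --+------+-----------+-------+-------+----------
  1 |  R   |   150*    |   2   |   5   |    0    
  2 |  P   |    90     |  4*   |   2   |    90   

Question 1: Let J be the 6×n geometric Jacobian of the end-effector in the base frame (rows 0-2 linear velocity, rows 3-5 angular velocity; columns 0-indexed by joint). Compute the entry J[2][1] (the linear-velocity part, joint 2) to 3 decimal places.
1.000

prismatic axis z_1 = (0.0000,0.0000,1.0000)
J_v[:, 1] = z_1; J_ω[:, 1] = (0,0,0)
entry J[2][1] = 1.0000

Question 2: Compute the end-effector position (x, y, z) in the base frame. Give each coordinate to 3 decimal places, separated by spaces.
-5.330 0.768 6.000

after link 1: o_1 = (-4.3301, 2.5000, 2.0000)
after link 2: o_2 = (-5.3301, 0.7679, 6.0000)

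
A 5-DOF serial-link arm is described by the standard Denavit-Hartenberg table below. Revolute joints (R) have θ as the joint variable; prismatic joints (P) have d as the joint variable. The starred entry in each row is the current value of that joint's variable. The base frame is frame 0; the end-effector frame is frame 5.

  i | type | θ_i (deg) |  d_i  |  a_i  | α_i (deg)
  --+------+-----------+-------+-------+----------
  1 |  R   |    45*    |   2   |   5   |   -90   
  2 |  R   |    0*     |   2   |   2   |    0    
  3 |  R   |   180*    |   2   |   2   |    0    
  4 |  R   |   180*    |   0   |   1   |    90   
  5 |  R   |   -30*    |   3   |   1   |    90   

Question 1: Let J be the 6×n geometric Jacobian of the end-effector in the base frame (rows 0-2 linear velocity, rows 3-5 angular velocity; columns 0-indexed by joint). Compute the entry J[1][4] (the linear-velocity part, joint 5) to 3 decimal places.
axis z_4 = (-0.0000,-0.0000,1.0000); lever o_n−o_4 = (0.9659,0.2588,3.0000)
cross product → J_v[:, 4] = (-0.2588,0.9659,0.0000)
J_ω[:, 4] = z_4
entry J[1][4] = 0.9659

0.966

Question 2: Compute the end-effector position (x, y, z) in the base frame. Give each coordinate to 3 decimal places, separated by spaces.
2.380 7.330 5.000

after link 1: o_1 = (3.5355, 3.5355, 2.0000)
after link 2: o_2 = (3.5355, 6.3640, 2.0000)
after link 3: o_3 = (0.7071, 6.3640, 2.0000)
after link 4: o_4 = (1.4142, 7.0711, 2.0000)
after link 5: o_5 = (2.3801, 7.3299, 5.0000)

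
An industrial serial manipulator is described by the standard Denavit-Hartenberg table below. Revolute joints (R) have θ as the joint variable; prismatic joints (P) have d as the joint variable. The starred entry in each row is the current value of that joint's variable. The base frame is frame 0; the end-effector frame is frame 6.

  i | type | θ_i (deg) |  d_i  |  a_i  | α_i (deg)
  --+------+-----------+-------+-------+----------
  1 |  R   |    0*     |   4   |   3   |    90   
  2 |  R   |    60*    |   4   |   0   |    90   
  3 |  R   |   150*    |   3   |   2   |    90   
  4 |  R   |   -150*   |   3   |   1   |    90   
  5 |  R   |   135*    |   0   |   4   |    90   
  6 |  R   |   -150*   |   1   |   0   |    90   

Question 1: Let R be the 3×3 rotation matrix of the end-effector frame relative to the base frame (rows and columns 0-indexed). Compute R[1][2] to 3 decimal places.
End-effector z-axis (col 2 of R) = (0.7281,0.6758,0.1147)
R[1][2] = 0.6758

0.676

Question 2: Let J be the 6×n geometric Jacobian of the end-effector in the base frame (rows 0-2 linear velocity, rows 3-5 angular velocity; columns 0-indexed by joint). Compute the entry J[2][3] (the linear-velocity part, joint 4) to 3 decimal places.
axis z_3 = (0.2500,-0.8660,0.4330); lever o_n−o_3 = (1.6989,-6.1455,1.8213)
cross product → J_v[:, 3] = (1.0838,0.2803,-0.0651)
J_ω[:, 3] = z_3
entry J[2][3] = -0.0651

-0.065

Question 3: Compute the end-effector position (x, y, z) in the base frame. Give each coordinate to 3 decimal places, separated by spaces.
6.431 -11.145 2.821

after link 1: o_1 = (3.0000, 0.0000, 4.0000)
after link 2: o_2 = (3.0000, -4.0000, 4.0000)
after link 3: o_3 = (4.7321, -5.0000, 1.0000)
after link 4: o_4 = (5.4240, -7.1651, 3.1986)
after link 5: o_5 = (6.2952, -10.8393, 1.8791)
after link 6: o_6 = (6.4310, -11.1455, 2.8213)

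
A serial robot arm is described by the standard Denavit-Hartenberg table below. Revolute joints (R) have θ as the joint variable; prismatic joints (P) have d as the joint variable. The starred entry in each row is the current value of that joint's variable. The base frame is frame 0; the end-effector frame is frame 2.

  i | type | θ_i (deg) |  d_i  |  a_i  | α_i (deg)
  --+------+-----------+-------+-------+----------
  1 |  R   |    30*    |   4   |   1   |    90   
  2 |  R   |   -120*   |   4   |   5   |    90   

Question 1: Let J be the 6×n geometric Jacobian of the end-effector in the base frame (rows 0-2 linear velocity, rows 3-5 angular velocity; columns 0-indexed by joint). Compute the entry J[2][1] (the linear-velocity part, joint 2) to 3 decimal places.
-2.500

axis z_1 = (0.5000,-0.8660,0.0000); lever o_n−o_1 = (-0.1651,-4.7141,-4.3301)
cross product → J_v[:, 1] = (3.7500,2.1651,-2.5000)
J_ω[:, 1] = z_1
entry J[2][1] = -2.5000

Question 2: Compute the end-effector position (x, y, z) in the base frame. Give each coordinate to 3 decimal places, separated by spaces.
0.701 -4.214 -0.330

after link 1: o_1 = (0.8660, 0.5000, 4.0000)
after link 2: o_2 = (0.7010, -4.2141, -0.3301)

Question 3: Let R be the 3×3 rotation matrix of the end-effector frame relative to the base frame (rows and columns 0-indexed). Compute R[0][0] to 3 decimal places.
End-effector x-axis (col 0 of R) = (-0.4330,-0.2500,-0.8660)
R[0][0] = -0.4330

-0.433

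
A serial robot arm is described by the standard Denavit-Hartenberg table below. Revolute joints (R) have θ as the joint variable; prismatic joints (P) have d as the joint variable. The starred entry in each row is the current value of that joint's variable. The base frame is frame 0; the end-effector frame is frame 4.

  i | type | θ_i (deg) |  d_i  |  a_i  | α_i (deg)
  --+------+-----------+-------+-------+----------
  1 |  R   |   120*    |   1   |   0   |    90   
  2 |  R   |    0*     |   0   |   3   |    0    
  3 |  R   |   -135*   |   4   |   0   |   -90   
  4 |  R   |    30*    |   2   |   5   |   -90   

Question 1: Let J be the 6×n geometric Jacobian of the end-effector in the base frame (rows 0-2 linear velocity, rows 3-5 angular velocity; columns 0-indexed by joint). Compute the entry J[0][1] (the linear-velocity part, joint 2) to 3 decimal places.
-2.238

axis z_1 = (0.8660,0.5000,0.0000); lever o_n−o_1 = (0.6229,1.9212,-4.4761)
cross product → J_v[:, 1] = (-2.2380,3.8764,1.3524)
J_ω[:, 1] = z_1
entry J[0][1] = -2.2380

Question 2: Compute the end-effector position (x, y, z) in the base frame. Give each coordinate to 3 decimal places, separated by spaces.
0.623 1.921 -3.476

after link 1: o_1 = (0.0000, 0.0000, 1.0000)
after link 2: o_2 = (-1.5000, 2.5981, 1.0000)
after link 3: o_3 = (1.9641, 4.5981, 1.0000)
after link 4: o_4 = (0.6229, 1.9212, -3.4761)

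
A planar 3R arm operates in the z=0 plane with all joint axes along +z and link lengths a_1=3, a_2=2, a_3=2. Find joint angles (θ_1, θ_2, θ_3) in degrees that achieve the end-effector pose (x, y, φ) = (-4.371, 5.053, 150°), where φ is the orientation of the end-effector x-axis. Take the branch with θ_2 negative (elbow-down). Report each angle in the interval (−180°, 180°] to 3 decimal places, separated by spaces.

wrist centre = target − a_3·(cos φ, sin φ) = (-2.6389, 4.0530)
cos θ_2 = (23.3909−3²−2²)/(2·3·2) = 0.8659; θ_2 = -30.0138° (elbow-down)
β = atan2(4.0530,-2.6389) = 123.0686°; ψ = atan2(-1.0004,4.7318) = -11.9379°
θ_1 = β − ψ = 135.0064°
θ_3 = φ − θ_1 − θ_2 = 45.0073° (wrapped to (-180°,180°])

135.006 -30.014 45.007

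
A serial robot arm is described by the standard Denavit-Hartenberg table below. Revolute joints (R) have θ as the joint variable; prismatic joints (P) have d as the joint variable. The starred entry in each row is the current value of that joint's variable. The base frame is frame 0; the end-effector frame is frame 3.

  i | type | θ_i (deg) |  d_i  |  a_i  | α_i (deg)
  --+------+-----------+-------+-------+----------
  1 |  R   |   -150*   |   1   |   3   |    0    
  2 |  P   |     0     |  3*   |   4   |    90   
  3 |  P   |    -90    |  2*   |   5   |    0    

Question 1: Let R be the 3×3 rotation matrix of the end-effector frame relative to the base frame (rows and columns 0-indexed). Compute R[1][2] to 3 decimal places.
0.866

End-effector z-axis (col 2 of R) = (-0.5000,0.8660,0.0000)
R[1][2] = 0.8660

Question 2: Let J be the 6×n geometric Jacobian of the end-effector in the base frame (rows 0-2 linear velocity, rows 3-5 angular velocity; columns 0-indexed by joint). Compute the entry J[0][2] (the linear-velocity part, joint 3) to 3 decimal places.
prismatic axis z_2 = (-0.5000,0.8660,0.0000)
J_v[:, 2] = z_2; J_ω[:, 2] = (0,0,0)
entry J[0][2] = -0.5000

-0.500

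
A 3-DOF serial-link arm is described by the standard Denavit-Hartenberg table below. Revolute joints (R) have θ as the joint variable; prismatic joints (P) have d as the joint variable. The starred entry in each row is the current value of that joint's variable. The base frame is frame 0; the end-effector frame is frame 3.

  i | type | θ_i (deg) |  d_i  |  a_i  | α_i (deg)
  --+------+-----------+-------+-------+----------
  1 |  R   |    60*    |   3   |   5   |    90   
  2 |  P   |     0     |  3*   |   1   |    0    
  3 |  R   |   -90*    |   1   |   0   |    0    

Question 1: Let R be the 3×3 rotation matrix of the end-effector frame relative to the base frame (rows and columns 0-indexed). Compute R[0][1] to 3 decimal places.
End-effector y-axis (col 1 of R) = (0.5000,0.8660,0.0000)
R[0][1] = 0.5000

0.500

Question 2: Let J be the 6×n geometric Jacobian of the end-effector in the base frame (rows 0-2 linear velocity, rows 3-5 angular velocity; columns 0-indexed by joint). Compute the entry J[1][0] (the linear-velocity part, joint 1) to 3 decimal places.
6.464

axis z_0 = ẑ; lever o_n−o_0 = (6.4641,3.1962,3.0000)
cross product → J_v[:, 0] = (-3.1962,6.4641,0.0000)
J_ω[:, 0] = z_0
entry J[1][0] = 6.4641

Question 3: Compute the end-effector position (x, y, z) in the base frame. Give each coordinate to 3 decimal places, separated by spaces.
6.464 3.196 3.000

after link 1: o_1 = (2.5000, 4.3301, 3.0000)
after link 2: o_2 = (5.5981, 3.6962, 3.0000)
after link 3: o_3 = (6.4641, 3.1962, 3.0000)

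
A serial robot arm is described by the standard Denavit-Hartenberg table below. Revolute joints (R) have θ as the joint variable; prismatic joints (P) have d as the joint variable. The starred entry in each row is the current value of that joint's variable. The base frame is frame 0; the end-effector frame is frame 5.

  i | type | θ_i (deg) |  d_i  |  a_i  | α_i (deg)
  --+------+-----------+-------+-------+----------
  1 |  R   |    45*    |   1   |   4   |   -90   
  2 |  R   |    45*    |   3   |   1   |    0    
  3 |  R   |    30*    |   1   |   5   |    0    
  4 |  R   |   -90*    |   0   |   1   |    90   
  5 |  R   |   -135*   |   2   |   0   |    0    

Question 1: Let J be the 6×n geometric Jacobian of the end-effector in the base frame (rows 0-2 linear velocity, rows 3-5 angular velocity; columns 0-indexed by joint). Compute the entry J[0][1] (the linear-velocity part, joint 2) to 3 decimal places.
axis z_1 = (-0.7071,0.7071,0.0000); lever o_n−o_1 = (-1.0964,4.5605,-3.3461)
cross product → J_v[:, 1] = (-2.3660,-2.3660,-2.4495)
J_ω[:, 1] = z_1
entry J[0][1] = -2.3660

-2.366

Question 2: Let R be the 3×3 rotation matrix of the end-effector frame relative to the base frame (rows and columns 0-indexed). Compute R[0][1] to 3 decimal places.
End-effector y-axis (col 1 of R) = (0.9830,-0.0170,0.1830)
R[0][1] = 0.9830

0.983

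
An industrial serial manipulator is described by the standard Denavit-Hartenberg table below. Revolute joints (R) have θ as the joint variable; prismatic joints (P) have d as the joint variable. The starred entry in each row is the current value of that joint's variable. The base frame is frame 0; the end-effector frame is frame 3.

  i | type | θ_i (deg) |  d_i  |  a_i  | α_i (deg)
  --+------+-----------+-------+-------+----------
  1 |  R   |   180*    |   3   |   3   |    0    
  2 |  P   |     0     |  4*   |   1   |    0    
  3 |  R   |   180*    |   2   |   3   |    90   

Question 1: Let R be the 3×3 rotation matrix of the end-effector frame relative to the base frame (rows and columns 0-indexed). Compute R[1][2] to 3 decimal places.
End-effector z-axis (col 2 of R) = (-0.0000,-1.0000,0.0000)
R[1][2] = -1.0000

-1.000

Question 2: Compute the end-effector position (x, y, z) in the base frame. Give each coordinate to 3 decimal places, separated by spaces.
after link 1: o_1 = (-3.0000, 0.0000, 3.0000)
after link 2: o_2 = (-4.0000, 0.0000, 7.0000)
after link 3: o_3 = (-1.0000, -0.0000, 9.0000)

-1.000 -0.000 9.000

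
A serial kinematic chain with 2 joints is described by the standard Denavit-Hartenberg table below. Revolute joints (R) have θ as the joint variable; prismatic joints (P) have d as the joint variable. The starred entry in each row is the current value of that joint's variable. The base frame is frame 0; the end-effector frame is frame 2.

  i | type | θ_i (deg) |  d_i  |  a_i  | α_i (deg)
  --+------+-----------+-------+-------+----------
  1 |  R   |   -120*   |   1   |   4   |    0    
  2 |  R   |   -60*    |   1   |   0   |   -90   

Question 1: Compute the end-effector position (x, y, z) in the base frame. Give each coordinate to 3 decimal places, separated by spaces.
after link 1: o_1 = (-2.0000, -3.4641, 1.0000)
after link 2: o_2 = (-2.0000, -3.4641, 2.0000)

-2.000 -3.464 2.000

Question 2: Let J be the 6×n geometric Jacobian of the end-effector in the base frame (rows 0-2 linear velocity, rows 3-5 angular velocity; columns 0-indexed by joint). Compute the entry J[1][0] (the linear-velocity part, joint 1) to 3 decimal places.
axis z_0 = ẑ; lever o_n−o_0 = (-2.0000,-3.4641,2.0000)
cross product → J_v[:, 0] = (3.4641,-2.0000,0.0000)
J_ω[:, 0] = z_0
entry J[1][0] = -2.0000

-2.000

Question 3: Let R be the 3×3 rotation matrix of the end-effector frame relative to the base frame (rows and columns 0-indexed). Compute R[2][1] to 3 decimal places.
End-effector y-axis (col 1 of R) = (0.0000,-0.0000,-1.0000)
R[2][1] = -1.0000

-1.000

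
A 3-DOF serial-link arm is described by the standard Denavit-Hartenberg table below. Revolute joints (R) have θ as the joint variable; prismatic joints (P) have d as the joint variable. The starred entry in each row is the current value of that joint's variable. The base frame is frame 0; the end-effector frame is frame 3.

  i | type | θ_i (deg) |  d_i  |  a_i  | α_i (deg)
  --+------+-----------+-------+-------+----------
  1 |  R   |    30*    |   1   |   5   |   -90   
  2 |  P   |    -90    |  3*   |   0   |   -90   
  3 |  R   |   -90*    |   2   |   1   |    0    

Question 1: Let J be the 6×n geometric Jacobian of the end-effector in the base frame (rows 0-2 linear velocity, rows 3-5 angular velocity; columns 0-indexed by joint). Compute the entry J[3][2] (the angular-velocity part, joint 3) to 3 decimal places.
0.866

axis z_2 = (0.8660,0.5000,-0.0000); lever o_n−o_2 = (1.2321,1.8660,0.0000)
cross product → J_v[:, 2] = (0.0000,-0.0000,1.0000)
J_ω[:, 2] = z_2
entry J[3][2] = 0.8660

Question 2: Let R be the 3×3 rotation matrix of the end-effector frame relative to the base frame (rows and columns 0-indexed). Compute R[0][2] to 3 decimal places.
0.866

End-effector z-axis (col 2 of R) = (0.8660,0.5000,-0.0000)
R[0][2] = 0.8660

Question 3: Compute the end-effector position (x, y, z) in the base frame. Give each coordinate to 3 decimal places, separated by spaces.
4.062 6.964 1.000

after link 1: o_1 = (4.3301, 2.5000, 1.0000)
after link 2: o_2 = (2.8301, 5.0981, 1.0000)
after link 3: o_3 = (4.0622, 6.9641, 1.0000)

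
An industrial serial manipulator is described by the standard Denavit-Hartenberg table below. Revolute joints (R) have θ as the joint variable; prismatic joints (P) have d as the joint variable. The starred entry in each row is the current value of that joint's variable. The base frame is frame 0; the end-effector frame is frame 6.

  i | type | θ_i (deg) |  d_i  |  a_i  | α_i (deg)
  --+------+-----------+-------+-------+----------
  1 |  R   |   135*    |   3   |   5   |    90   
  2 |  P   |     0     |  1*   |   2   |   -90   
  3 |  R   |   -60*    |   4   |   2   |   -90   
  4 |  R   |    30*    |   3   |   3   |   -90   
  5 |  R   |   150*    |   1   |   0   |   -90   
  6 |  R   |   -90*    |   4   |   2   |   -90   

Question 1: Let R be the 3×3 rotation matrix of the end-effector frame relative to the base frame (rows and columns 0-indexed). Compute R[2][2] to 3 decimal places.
End-effector z-axis (col 2 of R) = (0.2888,-0.8539,0.4330)
R[2][2] = 0.4330

0.433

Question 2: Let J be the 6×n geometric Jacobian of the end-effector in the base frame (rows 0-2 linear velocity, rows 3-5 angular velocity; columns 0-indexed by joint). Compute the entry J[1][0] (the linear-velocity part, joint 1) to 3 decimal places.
-10.133

axis z_0 = ẑ; lever o_n−o_0 = (-10.1329,8.6494,3.9019)
cross product → J_v[:, 0] = (-8.6494,-10.1329,0.0000)
J_ω[:, 0] = z_0
entry J[1][0] = -10.1329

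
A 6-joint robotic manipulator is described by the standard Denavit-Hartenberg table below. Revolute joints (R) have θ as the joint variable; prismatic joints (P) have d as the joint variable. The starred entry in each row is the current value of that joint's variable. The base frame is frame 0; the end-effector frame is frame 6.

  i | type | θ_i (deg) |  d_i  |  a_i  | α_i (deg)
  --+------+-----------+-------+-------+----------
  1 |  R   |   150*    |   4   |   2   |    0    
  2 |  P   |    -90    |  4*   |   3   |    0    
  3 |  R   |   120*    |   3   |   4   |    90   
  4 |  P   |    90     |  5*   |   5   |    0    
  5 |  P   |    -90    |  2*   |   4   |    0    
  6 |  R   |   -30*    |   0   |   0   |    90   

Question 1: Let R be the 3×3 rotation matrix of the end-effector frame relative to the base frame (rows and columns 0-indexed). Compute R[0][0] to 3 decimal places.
-0.866

End-effector x-axis (col 0 of R) = (-0.8660,0.0000,-0.5000)
R[0][0] = -0.8660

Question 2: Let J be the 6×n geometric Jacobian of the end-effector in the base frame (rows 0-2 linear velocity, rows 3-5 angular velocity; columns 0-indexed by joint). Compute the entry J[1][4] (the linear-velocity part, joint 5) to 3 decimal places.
prismatic axis z_4 = (0.0000,1.0000,0.0000)
J_v[:, 4] = z_4; J_ω[:, 4] = (0,0,0)
entry J[1][4] = 1.0000

1.000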